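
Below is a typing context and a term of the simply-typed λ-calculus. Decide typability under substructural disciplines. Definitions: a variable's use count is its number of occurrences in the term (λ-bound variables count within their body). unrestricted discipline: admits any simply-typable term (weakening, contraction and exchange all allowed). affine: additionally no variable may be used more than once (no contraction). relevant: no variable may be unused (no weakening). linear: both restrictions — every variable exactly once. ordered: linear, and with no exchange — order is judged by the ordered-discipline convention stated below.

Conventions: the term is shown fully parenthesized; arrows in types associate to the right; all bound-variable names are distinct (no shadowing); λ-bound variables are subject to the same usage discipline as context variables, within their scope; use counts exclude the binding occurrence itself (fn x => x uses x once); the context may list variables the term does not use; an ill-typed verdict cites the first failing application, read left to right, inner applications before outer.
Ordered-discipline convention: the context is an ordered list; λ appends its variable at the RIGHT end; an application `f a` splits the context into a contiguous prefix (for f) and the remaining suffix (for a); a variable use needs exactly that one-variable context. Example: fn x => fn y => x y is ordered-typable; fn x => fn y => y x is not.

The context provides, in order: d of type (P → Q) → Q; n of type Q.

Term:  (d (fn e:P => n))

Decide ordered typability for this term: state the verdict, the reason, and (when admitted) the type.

no — e left unused
use counts: d: 1×; n: 1×; e (λ-bound): 0×
order of uses: d, n
typing: well-typed — term : Q
summary: ordered ✗ · linear ✗ · affine ✓ · relevant ✗ · unrestricted ✓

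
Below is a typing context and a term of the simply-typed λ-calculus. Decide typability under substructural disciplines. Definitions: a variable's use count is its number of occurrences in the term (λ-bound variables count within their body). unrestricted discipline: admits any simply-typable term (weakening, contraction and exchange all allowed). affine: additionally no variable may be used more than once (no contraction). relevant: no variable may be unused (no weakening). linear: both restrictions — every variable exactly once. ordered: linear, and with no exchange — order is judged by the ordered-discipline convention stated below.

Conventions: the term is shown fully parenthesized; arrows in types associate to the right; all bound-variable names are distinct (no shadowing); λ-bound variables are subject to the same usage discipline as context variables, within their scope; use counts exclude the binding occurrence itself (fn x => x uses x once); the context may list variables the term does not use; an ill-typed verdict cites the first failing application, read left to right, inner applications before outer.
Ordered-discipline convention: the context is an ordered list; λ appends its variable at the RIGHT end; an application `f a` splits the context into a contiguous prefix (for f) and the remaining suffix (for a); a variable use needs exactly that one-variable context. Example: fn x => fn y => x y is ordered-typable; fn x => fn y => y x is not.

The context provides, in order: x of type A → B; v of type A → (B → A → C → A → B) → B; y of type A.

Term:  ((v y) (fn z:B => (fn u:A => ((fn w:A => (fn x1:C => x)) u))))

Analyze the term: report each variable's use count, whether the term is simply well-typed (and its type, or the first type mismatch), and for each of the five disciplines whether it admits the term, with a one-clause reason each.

counts: x=1, v=1, y=1, z [bound]=0, u [bound]=1, w [bound]=0, x1 [bound]=0
use order (left to right): v, y, x, u
typing: the term checks, with type B
ordered: ✗, unused: z, w, x1 — weakening required
linear: ✗, unused: z, w, x1 — weakening required
affine: ✓, x, v, y, z, u, w, x1: no repeats, contraction unneeded
relevant: ✗, unused: z, w, x1 — weakening required
unrestricted: ✓, simply typable at B; W, C, E all held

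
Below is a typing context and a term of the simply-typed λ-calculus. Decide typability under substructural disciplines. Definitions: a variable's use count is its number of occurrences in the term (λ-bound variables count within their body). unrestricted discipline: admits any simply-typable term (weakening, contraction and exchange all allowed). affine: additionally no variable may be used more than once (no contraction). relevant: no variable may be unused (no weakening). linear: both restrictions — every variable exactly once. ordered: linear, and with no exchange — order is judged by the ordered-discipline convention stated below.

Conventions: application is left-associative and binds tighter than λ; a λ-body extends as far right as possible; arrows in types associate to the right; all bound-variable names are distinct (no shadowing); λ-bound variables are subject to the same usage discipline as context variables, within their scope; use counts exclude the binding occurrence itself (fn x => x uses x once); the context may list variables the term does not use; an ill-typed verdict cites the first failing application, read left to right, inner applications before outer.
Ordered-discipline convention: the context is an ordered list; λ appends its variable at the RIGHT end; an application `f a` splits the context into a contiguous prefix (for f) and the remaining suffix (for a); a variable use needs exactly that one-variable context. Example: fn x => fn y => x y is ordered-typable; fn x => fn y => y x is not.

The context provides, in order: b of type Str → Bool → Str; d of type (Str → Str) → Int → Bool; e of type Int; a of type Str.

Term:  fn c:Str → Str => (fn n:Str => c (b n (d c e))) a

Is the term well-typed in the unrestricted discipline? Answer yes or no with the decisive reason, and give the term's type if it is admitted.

yes — type-checks ((Str → Str) → Str) and nothing is barred; term : (Str → Str) → Str
usage: b: 1×, d: 1×, e: 1×, a: 1×, c (λ-bound): 2×, n (λ-bound): 1×
uses in reading order: c, b, n, d, c, e, a
typing: well-typed — term : (Str → Str) → Str
summary: ordered ✗ · linear ✗ · affine ✗ · relevant ✓ · unrestricted ✓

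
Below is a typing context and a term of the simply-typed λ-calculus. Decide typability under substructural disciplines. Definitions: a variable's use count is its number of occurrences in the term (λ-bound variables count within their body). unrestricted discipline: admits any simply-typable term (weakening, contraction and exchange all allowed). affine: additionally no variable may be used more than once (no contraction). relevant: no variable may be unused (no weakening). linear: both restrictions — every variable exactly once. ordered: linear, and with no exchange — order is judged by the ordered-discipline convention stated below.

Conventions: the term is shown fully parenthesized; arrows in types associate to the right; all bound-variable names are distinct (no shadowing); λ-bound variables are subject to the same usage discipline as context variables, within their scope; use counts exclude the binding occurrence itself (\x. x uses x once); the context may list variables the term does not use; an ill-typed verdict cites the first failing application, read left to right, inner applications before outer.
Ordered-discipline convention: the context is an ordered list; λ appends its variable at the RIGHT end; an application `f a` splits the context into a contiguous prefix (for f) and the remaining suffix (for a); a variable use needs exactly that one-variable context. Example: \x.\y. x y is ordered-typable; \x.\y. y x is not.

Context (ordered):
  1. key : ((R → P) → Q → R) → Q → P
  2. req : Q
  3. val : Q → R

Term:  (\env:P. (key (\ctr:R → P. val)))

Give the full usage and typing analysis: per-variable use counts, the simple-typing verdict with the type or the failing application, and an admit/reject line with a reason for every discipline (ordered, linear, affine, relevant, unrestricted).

counts: key=1; req=0; val=1; env (λ-bound)=0; ctr (λ-bound)=0
order of uses: key, val
typing: well-typed — term : P → Q → P
ordered: ✗ — needs weakening: req, env, ctr unused
linear: ✗ — needs weakening: req, env, ctr unused
affine: ✓ — at most one use each (key, req, val, env, ctr)
relevant: ✗ — needs weakening: req, env, ctr unused
unrestricted: ✓ — typability at P → Q → P is all that's needed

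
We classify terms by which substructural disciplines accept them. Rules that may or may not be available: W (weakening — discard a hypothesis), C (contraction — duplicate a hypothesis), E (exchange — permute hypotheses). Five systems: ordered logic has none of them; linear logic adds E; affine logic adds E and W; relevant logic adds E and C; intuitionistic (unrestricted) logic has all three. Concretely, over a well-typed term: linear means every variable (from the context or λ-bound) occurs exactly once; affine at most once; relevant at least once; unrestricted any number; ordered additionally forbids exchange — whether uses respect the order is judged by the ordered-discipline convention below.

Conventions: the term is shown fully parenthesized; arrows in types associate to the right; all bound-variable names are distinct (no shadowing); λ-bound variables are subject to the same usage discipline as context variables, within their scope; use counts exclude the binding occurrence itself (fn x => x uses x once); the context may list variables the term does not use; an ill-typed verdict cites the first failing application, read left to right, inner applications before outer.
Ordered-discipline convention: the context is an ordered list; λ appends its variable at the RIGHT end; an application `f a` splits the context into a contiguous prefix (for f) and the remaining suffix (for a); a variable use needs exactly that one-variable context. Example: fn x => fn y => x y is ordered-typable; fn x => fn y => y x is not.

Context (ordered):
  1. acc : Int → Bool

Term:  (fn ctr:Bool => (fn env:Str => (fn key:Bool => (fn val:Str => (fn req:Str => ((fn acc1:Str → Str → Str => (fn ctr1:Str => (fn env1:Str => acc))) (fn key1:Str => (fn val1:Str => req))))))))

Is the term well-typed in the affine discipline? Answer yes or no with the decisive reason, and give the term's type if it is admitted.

yes — acc, ctr, env, key, val, req, acc1, ctr1, env1, key1, val1: no repeats, contraction unneeded; term : Bool → Str → Bool → Str → Str → Str → Str → Int → Bool
variable uses: acc=1; ctr (bound)=0; env (bound)=0; key (bound)=0; val (bound)=0; req (bound)=1; acc1 (bound)=0; ctr1 (bound)=0; env1 (bound)=0; key1 (bound)=0; val1 (bound)=0
use order (left to right): acc, req
typing: ✓ — Bool → Str → Bool → Str → Str → Str → Str → Int → Bool
across the five disciplines: ordered ✗, linear ✗, affine ✓, relevant ✗, unrestricted ✓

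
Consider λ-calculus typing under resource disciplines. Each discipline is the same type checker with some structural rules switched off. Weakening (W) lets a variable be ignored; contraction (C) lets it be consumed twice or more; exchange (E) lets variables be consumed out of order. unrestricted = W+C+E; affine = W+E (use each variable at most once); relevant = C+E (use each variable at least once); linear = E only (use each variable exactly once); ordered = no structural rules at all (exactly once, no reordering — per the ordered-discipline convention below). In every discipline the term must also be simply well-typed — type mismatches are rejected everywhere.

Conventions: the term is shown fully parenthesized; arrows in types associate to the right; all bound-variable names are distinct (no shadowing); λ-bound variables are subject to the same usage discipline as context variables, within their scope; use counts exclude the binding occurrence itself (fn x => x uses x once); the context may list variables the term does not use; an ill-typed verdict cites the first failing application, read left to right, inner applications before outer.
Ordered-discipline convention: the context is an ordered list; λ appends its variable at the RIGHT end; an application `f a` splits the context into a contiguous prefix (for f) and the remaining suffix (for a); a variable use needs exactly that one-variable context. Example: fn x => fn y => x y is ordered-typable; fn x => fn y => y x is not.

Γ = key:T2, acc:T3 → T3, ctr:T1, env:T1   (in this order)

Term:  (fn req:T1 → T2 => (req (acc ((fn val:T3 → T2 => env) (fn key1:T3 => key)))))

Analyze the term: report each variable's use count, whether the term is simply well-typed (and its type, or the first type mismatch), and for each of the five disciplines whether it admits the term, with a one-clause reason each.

use counts: key: 1×, acc: 1×, ctr: 0×, env: 1×, req (bound): 1×, val (bound): 0×, key1 (bound): 0×
use order (left to right): req, acc, env, key
typing: ill-typed: an application expects T3 but receives T1
ordered: ✗, fails simple typing
linear: ✗, a type mismatch blocks all five
affine: ✗, the type mismatch rejects it
relevant: ✗, not simply typable
unrestricted: ✗, fails simple typing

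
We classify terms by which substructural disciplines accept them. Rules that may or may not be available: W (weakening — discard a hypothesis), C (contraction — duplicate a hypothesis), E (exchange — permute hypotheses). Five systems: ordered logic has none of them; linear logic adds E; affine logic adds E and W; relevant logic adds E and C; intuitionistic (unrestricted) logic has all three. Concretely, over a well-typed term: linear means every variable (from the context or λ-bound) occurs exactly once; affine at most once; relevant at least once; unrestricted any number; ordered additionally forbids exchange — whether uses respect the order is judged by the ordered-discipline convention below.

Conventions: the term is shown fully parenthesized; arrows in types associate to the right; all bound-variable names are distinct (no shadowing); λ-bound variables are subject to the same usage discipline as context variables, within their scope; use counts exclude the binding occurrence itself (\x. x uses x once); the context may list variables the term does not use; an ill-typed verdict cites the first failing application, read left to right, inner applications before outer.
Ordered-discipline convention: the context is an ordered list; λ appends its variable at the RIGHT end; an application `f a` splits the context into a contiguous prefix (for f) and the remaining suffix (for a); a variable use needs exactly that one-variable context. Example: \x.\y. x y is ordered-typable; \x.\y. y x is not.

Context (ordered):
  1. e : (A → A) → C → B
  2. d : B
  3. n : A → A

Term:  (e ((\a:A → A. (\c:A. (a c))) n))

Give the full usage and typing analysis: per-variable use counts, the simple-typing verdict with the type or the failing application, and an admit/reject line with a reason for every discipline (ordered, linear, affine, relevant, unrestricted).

counts: e: 1×; d: 0×; n: 1×; a (λ-bound): 1×; c (λ-bound): 1×
order of uses: e, a, c, n
typing: well-typed — term : C → B
ordered: ✗ — unused: d — weakening required
linear: ✗ — unused: d — weakening required
affine: ✓ — none of e, d, n, a, c used more than once
relevant: ✗ — unused: d — weakening required
unrestricted: ✓ — simply typable at C → B; W, C, E all held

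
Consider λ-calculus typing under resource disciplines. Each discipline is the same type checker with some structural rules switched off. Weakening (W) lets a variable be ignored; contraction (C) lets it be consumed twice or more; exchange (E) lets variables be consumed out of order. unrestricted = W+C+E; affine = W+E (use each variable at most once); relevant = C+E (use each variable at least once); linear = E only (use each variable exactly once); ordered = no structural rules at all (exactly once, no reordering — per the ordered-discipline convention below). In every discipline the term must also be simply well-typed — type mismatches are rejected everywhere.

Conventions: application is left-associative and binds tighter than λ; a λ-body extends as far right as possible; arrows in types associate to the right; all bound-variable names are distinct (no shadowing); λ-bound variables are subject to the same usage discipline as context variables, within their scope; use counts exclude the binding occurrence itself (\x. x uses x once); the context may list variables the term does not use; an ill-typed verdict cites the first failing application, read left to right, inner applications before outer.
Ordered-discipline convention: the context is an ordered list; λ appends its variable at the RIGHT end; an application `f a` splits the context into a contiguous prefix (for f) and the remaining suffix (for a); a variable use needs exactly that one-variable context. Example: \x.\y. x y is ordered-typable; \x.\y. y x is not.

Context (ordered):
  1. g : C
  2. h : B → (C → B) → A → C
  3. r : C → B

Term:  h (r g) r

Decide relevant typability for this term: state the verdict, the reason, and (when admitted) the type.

yes — g, h, r: all used, weakening unneeded; term : A → C
variable uses: g ×1; h ×1; r ×2
uses in reading order: h, r, g, r
typing: well-typed at A → C
across the five disciplines: ordered ✗; linear ✗; affine ✗; relevant ✓; unrestricted ✓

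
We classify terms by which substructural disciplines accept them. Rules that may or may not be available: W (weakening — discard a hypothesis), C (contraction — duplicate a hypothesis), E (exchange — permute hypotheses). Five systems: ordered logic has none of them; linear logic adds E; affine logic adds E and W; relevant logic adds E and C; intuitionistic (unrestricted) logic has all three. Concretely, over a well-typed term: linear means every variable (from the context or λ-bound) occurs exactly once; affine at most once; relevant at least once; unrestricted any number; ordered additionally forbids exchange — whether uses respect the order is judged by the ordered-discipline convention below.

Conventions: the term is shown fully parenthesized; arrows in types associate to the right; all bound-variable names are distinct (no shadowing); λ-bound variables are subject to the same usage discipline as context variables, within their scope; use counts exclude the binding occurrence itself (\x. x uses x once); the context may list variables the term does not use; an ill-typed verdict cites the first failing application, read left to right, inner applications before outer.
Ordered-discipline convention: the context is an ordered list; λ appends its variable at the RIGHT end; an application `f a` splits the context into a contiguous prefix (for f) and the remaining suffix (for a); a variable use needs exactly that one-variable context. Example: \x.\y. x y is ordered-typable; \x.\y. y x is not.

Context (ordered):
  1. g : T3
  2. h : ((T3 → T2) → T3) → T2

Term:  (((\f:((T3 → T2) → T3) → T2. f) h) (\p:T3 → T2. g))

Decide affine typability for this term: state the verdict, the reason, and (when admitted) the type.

yes — at most one use each (g, h, f, p); term : T2
usage: g: 1×, h: 1×, f (λ-bound): 1×, p (λ-bound): 0×
use order (left to right): f, h, g
typing: well-typed at T2
per-discipline verdicts: ordered ✗, linear ✗, affine ✓, relevant ✗, unrestricted ✓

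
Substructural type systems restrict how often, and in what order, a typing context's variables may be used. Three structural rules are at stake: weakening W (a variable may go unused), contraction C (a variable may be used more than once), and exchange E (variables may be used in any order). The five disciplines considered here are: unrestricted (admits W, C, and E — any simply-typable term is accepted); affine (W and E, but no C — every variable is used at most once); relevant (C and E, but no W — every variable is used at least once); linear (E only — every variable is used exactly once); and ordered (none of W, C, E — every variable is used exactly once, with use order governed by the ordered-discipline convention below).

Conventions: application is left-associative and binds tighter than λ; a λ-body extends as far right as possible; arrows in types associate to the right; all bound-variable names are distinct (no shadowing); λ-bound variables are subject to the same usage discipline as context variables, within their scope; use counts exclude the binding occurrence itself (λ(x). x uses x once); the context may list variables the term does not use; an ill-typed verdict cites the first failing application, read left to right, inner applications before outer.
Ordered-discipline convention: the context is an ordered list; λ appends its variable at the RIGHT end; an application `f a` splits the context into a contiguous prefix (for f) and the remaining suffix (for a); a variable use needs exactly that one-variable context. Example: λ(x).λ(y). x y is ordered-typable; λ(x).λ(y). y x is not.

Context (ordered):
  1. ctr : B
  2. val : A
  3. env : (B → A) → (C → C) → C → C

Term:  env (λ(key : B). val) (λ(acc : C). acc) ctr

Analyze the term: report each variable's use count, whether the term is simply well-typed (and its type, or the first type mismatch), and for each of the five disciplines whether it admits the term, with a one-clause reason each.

variable uses: ctr=1, val=1, env=1, key (bound)=0, acc (bound)=1
uses in reading order: env, val, acc, ctr
typing: ill-typed: an application expects C but receives B
ordered: ✗, fails simple typing
linear: ✗, a type mismatch blocks all five
affine: ✗, the type mismatch rejects it
relevant: ✗, not simply typable
unrestricted: ✗, fails simple typing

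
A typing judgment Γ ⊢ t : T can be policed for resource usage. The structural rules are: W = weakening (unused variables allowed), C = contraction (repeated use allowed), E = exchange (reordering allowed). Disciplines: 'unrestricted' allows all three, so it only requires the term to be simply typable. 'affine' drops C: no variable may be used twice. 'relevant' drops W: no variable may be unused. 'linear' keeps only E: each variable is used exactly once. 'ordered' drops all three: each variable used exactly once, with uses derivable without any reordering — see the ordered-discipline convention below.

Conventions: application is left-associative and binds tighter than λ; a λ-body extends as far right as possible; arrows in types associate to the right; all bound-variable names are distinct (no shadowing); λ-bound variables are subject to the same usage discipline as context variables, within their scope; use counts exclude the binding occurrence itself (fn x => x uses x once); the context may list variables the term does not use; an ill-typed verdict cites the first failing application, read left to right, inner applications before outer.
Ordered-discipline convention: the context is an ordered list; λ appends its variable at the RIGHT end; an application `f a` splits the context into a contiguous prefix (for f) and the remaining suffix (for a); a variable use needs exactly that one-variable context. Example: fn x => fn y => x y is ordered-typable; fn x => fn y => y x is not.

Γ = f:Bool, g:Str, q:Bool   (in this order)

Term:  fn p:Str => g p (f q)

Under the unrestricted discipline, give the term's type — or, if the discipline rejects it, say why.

not well-typed under unrestricted — not simply typable
use counts: f: 1×, g: 1×, q: 1×, p (bound): 1×
uses in reading order: g, p, f, q
typing: ill-typed: applying a non-function (Str)
all disciplines: ordered ✗, linear ✗, affine ✗, relevant ✗, unrestricted ✗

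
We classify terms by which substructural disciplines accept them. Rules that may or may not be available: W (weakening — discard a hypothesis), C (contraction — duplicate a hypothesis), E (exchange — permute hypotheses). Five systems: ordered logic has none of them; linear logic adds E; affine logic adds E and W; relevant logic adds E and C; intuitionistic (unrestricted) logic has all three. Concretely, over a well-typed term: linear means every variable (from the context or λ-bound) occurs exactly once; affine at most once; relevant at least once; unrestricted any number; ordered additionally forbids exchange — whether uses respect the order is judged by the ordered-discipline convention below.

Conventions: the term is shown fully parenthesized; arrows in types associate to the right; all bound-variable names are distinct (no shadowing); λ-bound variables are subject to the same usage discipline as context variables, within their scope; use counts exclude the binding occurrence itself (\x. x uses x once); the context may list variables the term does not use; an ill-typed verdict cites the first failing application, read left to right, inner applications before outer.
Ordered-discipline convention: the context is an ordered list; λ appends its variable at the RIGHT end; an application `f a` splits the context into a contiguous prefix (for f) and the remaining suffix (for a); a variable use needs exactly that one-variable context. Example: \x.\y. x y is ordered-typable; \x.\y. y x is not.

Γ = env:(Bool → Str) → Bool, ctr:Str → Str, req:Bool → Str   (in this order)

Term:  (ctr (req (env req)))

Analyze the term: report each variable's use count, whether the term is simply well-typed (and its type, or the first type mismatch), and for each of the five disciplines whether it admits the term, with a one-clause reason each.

use counts: env ×1, ctr ×1, req ×2
order of uses: ctr, req, env, req
typing: well-typed — term : Str
ordered: ✗, needs contraction — req ×2
linear: ✗, needs contraction — req ×2
affine: ✗, needs contraction — req ×2
relevant: ✓, env, ctr, req: all used, weakening unneeded
unrestricted: ✓, typability at Str is all that's needed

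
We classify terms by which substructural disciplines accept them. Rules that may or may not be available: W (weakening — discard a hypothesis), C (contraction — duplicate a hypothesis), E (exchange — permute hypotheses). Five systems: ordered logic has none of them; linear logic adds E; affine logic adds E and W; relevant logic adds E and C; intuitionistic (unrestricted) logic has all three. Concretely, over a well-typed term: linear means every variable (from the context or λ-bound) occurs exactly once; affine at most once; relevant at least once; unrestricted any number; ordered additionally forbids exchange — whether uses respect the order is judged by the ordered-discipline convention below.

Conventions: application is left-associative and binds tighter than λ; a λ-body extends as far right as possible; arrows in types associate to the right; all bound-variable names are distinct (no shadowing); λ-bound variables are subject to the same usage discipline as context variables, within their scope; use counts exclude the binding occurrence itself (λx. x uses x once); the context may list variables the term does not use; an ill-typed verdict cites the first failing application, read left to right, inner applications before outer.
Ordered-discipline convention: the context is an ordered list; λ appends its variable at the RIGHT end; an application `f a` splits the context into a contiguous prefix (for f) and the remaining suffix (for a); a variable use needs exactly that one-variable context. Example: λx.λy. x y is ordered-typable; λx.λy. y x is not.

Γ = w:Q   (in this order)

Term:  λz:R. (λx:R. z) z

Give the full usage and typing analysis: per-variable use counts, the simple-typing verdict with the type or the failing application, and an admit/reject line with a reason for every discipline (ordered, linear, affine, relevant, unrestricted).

counts: w: 0; z (bound): 2; x (bound): 0
left-to-right use order: z, z
typing: the term checks, with type R → R
ordered: ✗, uses contraction: z ×2; unused: w, x — weakening required
linear: ✗, uses contraction: z ×2; unused: w, x — weakening required
affine: ✗, uses contraction: z ×2
relevant: ✗, unused: w, x — weakening required
unrestricted: ✓, typability at R → R is all that's needed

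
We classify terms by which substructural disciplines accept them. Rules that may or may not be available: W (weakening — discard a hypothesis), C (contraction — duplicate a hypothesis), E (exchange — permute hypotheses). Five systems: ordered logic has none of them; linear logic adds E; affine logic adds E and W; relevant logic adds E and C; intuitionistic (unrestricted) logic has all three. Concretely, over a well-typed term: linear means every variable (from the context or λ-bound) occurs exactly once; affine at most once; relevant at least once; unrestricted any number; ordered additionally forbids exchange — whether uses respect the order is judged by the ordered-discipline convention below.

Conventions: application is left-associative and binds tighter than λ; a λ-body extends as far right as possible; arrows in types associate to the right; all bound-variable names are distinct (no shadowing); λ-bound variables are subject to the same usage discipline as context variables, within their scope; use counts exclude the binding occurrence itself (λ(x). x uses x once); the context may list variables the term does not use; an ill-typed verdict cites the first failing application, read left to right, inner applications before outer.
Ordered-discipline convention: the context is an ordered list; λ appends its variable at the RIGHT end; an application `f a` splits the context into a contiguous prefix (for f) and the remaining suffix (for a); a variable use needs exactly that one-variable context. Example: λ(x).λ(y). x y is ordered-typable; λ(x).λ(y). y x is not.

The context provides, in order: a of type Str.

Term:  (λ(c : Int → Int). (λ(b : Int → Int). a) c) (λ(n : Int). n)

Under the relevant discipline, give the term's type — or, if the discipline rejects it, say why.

not well-typed under relevant — unused: b — weakening required
usage: a=1, c (λ-bound)=1, b (λ-bound)=0, n (λ-bound)=1
uses in reading order: a, c, n
typing: ✓ — Str
across the five disciplines: ordered ✗; linear ✗; affine ✓; relevant ✗; unrestricted ✓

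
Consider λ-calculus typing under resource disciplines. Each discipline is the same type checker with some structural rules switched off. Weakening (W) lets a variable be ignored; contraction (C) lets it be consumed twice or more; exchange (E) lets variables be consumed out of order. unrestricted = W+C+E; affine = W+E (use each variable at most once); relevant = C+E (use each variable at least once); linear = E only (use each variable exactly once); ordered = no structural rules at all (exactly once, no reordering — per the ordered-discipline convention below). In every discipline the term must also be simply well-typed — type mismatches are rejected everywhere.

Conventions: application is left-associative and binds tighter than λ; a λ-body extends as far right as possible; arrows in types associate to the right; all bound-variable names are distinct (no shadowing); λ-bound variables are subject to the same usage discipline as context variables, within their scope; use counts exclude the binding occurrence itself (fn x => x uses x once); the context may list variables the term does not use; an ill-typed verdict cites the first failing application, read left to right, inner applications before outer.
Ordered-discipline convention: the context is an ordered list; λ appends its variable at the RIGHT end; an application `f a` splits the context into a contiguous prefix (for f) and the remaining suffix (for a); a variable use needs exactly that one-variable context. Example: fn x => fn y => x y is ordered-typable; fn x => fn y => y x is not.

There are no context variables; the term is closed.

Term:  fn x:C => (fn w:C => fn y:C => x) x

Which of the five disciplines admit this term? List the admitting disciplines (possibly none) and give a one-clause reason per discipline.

admitting disciplines: unrestricted
use counts: x (λ-bound): 2, w (λ-bound): 0, y (λ-bound): 0
order of uses: x, x
typing: well-typed — term : C → C → C
ordered: ✗, needs contraction — x ×2; unused: w, y — weakening required
linear: ✗, needs contraction — x ×2; unused: w, y — weakening required
affine: ✗, needs contraction — x ×2
relevant: ✗, unused: w, y — weakening required
unrestricted: ✓, type-checks (C → C → C) and nothing is barred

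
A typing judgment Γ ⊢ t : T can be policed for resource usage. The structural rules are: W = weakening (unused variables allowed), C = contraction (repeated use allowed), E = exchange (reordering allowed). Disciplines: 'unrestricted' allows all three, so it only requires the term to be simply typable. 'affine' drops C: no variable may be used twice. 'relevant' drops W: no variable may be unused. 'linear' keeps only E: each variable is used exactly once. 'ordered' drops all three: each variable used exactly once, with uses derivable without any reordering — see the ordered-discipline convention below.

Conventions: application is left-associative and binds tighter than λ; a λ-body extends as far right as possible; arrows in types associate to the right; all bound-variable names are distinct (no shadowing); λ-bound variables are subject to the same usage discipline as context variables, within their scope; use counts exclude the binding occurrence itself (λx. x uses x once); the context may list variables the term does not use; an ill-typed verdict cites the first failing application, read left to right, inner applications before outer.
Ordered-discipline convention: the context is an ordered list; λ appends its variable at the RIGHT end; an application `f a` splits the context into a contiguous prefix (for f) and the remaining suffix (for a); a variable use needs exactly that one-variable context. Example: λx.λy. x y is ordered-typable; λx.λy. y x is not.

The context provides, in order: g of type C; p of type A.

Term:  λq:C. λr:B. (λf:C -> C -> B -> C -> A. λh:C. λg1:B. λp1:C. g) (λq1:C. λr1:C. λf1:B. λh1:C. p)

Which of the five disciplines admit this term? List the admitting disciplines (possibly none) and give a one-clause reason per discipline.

admitting disciplines: affine, unrestricted
use counts: g ×1; p ×1; q [bound] ×0; r [bound] ×0; f [bound] ×0; h [bound] ×0; g1 [bound] ×0; p1 [bound] ×0; q1 [bound] ×0; r1 [bound] ×0; f1 [bound] ×0; h1 [bound] ×0
order of uses: g, p
typing: well-typed — term : C -> B -> C -> B -> C -> C
ordered ✗ (needs weakening: q, r, f, h, g1, p1, q1, r1, f1, h1 unused)
linear ✗ (needs weakening: q, r, f, h, g1, p1, q1, r1, f1, h1 unused)
affine ✓ (at most one use each (g, p, q, r, f, h, g1, p1, q1, r1, f1, h1))
relevant ✗ (needs weakening: q, r, f, h, g1, p1, q1, r1, f1, h1 unused)
unrestricted ✓ (well-typed at C -> B -> C -> B -> C -> C; no restrictions here)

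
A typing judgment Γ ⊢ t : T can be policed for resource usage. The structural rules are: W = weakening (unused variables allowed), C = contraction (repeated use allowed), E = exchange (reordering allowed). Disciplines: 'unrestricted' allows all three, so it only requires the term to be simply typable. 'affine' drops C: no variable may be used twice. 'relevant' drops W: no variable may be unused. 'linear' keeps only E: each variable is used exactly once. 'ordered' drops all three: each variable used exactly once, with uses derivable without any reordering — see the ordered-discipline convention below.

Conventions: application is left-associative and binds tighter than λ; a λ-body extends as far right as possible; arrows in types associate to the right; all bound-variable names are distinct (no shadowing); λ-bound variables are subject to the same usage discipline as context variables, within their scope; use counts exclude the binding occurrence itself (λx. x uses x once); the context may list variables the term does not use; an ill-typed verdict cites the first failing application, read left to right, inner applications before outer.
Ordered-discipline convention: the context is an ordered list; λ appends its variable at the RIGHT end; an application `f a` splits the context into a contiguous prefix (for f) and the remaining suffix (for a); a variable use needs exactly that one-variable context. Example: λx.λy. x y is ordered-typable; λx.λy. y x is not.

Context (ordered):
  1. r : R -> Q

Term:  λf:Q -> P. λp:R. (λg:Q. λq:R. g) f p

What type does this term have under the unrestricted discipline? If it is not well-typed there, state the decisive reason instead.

not well-typed under unrestricted — fails simple typing
usage: r: 0×; f (λ-bound): 1×; p (λ-bound): 1×; g (λ-bound): 1×; q (λ-bound): 0×
uses in reading order: g, f, p
typing: ill-typed: an argument Q -> P mismatches the expected Q
per-discipline verdicts: ordered ✗ · linear ✗ · affine ✗ · relevant ✗ · unrestricted ✗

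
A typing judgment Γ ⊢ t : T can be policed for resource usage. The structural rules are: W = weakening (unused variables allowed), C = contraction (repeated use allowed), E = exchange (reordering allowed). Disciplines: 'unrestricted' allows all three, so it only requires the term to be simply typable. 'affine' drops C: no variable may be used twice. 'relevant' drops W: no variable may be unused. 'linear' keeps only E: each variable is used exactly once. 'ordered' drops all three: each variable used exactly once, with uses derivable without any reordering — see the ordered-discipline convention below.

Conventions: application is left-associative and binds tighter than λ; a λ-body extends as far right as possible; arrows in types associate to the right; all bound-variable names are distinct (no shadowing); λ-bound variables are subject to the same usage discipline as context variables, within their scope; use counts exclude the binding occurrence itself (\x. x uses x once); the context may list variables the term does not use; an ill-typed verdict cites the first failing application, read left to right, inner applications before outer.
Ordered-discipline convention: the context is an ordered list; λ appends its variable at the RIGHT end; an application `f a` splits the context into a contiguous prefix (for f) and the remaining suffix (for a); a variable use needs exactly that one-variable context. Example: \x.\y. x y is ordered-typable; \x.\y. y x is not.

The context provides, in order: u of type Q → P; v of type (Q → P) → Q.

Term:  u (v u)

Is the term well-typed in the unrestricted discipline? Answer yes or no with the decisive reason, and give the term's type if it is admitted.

yes — type-checks (P) and nothing is barred; term : P
variable uses: u: 2, v: 1
order of uses: u, v, u
typing: the term checks, with type P
all disciplines: ordered ✗, linear ✗, affine ✗, relevant ✓, unrestricted ✓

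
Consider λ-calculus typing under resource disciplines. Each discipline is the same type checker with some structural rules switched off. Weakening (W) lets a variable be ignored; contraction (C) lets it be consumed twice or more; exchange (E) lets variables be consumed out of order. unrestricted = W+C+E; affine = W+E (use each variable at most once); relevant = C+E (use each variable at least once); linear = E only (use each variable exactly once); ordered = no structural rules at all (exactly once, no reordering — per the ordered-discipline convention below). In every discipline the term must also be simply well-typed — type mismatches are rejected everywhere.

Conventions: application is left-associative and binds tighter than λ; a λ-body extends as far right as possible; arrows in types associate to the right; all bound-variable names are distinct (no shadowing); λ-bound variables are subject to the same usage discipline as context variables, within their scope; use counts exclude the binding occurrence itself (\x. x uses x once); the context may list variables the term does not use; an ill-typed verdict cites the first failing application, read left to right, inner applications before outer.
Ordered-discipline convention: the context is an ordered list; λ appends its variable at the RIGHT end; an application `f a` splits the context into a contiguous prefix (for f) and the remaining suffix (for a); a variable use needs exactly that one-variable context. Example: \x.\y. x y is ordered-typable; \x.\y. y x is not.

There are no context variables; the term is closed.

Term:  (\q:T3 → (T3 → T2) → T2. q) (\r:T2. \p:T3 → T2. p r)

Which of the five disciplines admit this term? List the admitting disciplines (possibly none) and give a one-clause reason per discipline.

admitted by: none
variable uses: q [bound] ×1, r [bound] ×1, p [bound] ×1
use order (left to right): q, p, r
typing: ill-typed: a function awaiting T3 gets T2
ordered: ✗ — not simply typable
linear: ✗ — fails simple typing
affine: ✗ — a type mismatch blocks all five
relevant: ✗ — the type mismatch rejects it
unrestricted: ✗ — not simply typable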